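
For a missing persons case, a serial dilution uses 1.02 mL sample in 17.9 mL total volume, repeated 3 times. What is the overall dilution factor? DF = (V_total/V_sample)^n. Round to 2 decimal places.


Dilution factor calculation:
Single dilution = V_total / V_sample = 17.9 / 1.02 ≈ 17.54902
Number of dilutions = 3
Total DF = (17.9 / 1.02)^3 (full precision, rounded at the end) = 5404.54

5404.54


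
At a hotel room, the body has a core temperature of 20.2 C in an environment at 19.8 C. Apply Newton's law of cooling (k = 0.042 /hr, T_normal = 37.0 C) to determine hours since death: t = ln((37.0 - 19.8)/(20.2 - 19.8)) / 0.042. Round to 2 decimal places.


Using Newton's law of cooling:
t = ln((T_normal - T_ambient) / (T_body - T_ambient)) / k
T_normal - T_ambient = 17.2
T_body - T_ambient = 0.4
Ratio = 43
ln(ratio) = 3.7612
t = 3.7612 / 0.042 = 89.55 hours

89.55


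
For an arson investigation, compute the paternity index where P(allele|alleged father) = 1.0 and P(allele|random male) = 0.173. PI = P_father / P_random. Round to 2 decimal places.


Paternity Index calculation:
PI = P(allele|father) / P(allele|random)
PI = 1.0 / 0.173
PI = 5.78

5.78


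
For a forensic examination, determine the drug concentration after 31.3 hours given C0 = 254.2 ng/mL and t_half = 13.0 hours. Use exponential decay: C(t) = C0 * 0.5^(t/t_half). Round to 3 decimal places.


Drug concentration decay:
Number of half-lives = t / t_half = 31.3 / 13.0 = 2.407692
Decay factor = 0.5^2.407692 = 0.18845709
C(t) = 254.2 * 0.18845709 = 47.906 ng/mL

47.906


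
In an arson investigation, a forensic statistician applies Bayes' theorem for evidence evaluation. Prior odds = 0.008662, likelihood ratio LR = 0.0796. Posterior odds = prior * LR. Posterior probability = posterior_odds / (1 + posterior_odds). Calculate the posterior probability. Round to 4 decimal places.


Bayesian evidence evaluation:
Posterior odds = prior_odds * LR = 0.008662 * 0.0796 = 0.0006894952
Posterior probability = posterior_odds / (1 + posterior_odds)
= 0.0006894952 / (1 + 0.0006894952)
= 0.0006894952 / 1.0006894952
= 0.0007

0.0007


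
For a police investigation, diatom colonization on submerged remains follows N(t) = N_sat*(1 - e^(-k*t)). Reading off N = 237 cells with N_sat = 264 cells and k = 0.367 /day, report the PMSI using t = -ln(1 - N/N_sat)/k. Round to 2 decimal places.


PMSI from diatom colonization curve:
N / N_sat = 237 / 264 = 0.897727
1 - N/N_sat = 0.102273
ln(1 - N/N_sat) = -2.28011
t = -ln(1 - N/N_sat) / k = -(-2.28011) / 0.367 = 6.21 days

6.21


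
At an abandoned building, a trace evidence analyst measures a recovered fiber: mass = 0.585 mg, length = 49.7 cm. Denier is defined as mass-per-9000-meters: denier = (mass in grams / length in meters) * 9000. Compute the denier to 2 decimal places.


Denier calculation:
Mass in grams = 0.585 mg / 1000 = 0.000585 g
Length in meters = 49.7 cm / 100 = 0.497 m
Linear density = mass / length = 0.000585 / 0.497 = 0.00117706 g/m
Denier = (g/m) * 9000 = 0.00117706 * 9000 = 10.59

10.59


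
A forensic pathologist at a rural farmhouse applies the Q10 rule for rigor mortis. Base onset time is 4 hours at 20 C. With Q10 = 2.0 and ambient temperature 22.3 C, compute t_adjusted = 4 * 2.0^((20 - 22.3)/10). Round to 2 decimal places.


Rigor mortis time adjustment:
Exponent = (T_ref - T_actual) / 10 = (20 - 22.3) / 10 = -0.23
Q10 factor = 2.0^-0.23 = 0.85263
t_adjusted = 4 * 0.85263 = 3.41 hours

3.41


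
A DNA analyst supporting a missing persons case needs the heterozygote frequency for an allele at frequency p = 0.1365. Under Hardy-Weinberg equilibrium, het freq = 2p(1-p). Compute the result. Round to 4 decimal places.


Hardy-Weinberg heterozygote frequency:
q = 1 - p = 1 - 0.1365 = 0.8635
2pq = 2 * 0.1365 * 0.8635 = 0.2357

0.2357


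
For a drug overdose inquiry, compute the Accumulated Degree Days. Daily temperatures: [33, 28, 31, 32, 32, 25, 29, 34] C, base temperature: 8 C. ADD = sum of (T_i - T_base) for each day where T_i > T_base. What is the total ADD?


Computing ADD day by day:
Day 1: max(0, 33 - 8) = 25
Day 2: max(0, 28 - 8) = 20
Day 3: max(0, 31 - 8) = 23
Day 4: max(0, 32 - 8) = 24
Day 5: max(0, 32 - 8) = 24
Day 6: max(0, 25 - 8) = 17
Day 7: max(0, 29 - 8) = 21
Day 8: max(0, 34 - 8) = 26
Total ADD = 180

180


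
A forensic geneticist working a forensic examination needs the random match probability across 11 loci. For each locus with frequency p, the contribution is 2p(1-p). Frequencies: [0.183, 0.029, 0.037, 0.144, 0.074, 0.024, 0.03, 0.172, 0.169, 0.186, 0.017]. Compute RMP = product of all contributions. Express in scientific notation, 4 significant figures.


Computing RMP for 11 loci:
Locus 1: 2 * 0.183 * 0.817 = 0.299022
Locus 2: 2 * 0.029 * 0.971 = 0.056318
Locus 3: 2 * 0.037 * 0.963 = 0.071262
Locus 4: 2 * 0.144 * 0.856 = 0.246528
Locus 5: 2 * 0.074 * 0.926 = 0.137048
Locus 6: 2 * 0.024 * 0.976 = 0.046848
Locus 7: 2 * 0.03 * 0.97 = 0.0582
Locus 8: 2 * 0.172 * 0.828 = 0.284832
Locus 9: 2 * 0.169 * 0.831 = 0.280878
Locus 10: 2 * 0.186 * 0.814 = 0.302808
Locus 11: 2 * 0.017 * 0.983 = 0.033422
RMP = 8.951e-11

8.951e-11


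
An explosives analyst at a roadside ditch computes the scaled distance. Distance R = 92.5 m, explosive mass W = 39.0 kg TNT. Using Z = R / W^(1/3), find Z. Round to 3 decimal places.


Scaled distance calculation:
W^(1/3) = 39.0^(1/3) = 3.391211
Z = R / W^(1/3) = 92.5 / 3.391211
Z = 27.276 m/kg^(1/3)

27.276


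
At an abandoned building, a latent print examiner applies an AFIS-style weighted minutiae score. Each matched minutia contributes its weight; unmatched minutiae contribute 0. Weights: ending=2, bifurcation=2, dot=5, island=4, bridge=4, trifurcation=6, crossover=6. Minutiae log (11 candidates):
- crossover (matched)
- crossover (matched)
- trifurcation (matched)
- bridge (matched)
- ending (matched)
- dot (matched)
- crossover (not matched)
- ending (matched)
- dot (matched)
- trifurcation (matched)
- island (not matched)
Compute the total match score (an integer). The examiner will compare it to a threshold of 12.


Weighted minutiae match score:
  crossover: matched, +6 (running total 6)
  crossover: matched, +6 (running total 12)
  trifurcation: matched, +6 (running total 18)
  bridge: matched, +4 (running total 22)
  ending: matched, +2 (running total 24)
  dot: matched, +5 (running total 29)
  crossover: not matched, +0
  ending: matched, +2 (running total 31)
  dot: matched, +5 (running total 36)
  trifurcation: matched, +6 (running total 42)
  island: not matched, +0
Total score = 42
Threshold = 12; verdict = identification

42


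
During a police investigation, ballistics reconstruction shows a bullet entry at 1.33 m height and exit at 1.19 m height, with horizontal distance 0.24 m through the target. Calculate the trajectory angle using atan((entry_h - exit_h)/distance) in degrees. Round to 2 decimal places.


Bullet trajectory angle:
Height difference = 1.33 - 1.19 = 0.14 m
angle = atan(0.14 / 0.24)
angle = atan(0.583333)
angle = 30.26 degrees

30.26


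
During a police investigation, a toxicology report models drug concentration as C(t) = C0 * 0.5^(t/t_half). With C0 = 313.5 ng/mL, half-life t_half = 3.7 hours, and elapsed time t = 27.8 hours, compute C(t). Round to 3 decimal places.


Drug concentration decay:
Number of half-lives = t / t_half = 27.8 / 3.7 = 7.513514
Decay factor = 0.5^7.513514 = 0.00547277
C(t) = 313.5 * 0.00547277 = 1.716 ng/mL

1.716


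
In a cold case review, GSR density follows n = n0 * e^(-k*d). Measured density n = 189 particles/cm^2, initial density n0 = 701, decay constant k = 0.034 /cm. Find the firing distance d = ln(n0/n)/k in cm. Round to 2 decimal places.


GSR distance calculation:
n0/n = 701 / 189 = 3.708995
ln(n0/n) = 1.310761
d = 1.310761 / 0.034 = 38.55 cm

38.55


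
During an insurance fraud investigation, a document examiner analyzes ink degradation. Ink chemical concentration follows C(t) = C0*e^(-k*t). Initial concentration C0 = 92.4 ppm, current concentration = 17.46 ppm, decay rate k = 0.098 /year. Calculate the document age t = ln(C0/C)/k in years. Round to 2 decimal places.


Document age estimation:
C0/C = 92.4 / 17.46 = 5.292096
ln(C0/C) = 1.666214
t = 1.666214 / 0.098 = 17.00 years

17.00


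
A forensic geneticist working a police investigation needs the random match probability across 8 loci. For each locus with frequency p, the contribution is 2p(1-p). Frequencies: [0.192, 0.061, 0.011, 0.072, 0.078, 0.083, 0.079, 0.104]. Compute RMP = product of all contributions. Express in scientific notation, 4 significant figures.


Computing RMP for 8 loci:
Locus 1: 2 * 0.192 * 0.808 = 0.310272
Locus 2: 2 * 0.061 * 0.939 = 0.114558
Locus 3: 2 * 0.011 * 0.989 = 0.021758
Locus 4: 2 * 0.072 * 0.928 = 0.133632
Locus 5: 2 * 0.078 * 0.922 = 0.143832
Locus 6: 2 * 0.083 * 0.917 = 0.152222
Locus 7: 2 * 0.079 * 0.921 = 0.145518
Locus 8: 2 * 0.104 * 0.896 = 0.186368
RMP = 6.136e-08

6.136e-08


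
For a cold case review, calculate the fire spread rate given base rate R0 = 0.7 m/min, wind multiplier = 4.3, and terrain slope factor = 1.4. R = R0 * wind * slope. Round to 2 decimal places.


Fire spread rate calculation:
R = R0 * wind_factor * slope_factor
= 0.7 * 4.3 * 1.4
= 3.01 * 1.4
= 4.21 m/min

4.21


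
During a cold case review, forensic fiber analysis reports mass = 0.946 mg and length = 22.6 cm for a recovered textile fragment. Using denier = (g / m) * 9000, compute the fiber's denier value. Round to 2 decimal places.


Denier calculation:
Mass in grams = 0.946 mg / 1000 = 0.000946 g
Length in meters = 22.6 cm / 100 = 0.226 m
Linear density = mass / length = 0.000946 / 0.226 = 0.00418584 g/m
Denier = (g/m) * 9000 = 0.00418584 * 9000 = 37.67

37.67


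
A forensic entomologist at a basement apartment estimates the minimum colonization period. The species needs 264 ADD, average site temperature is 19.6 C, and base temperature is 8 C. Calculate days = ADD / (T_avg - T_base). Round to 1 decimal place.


Insect development time:
Effective temperature = avg_temp - T_base = 19.6 - 8 = 11.6 C
Days = ADD / effective_temp = 264 / 11.6 = 22.8 days

22.8


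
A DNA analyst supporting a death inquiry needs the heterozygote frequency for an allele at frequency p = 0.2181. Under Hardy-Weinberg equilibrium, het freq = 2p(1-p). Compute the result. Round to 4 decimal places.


Hardy-Weinberg heterozygote frequency:
q = 1 - p = 1 - 0.2181 = 0.7819
2pq = 2 * 0.2181 * 0.7819 = 0.3411

0.3411


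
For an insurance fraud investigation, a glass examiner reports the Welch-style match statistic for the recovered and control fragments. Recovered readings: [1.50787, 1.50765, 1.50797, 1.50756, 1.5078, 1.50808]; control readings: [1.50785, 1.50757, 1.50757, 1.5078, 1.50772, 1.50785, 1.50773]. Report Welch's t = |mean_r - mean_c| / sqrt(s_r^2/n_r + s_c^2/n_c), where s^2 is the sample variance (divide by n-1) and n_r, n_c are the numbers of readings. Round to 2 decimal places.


Welch's t-criterion for glass RI comparison:
Recovered mean = sum / n_r = 9.04693 / 6 = 1.5078217
Control mean = sum / n_c = 10.55409 / 7 = 1.5077271
Recovered sample variance s_r^2 = 3.78967e-08
Control sample variance s_c^2 = 1.41571e-08
Welch SE (unpooled) = sqrt(s_r^2/n_r + s_c^2/n_c) = sqrt(6.31611e-09 + 2.02245e-09) = sqrt(8.33856e-09) = 9.13157e-05
|mean_r - mean_c| = 9.45238e-05
t = 9.45238e-05 / 9.13157e-05 = 1.04

1.04


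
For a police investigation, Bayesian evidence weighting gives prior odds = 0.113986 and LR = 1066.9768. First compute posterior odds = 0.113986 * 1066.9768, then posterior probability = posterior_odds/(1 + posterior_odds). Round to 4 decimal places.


Bayesian evidence evaluation:
Posterior odds = prior_odds * LR = 0.113986 * 1066.9768 = 121.6204
Posterior probability = posterior_odds / (1 + posterior_odds)
= 121.6204 / (1 + 121.6204)
= 121.6204 / 122.6204
= 0.9918

0.9918


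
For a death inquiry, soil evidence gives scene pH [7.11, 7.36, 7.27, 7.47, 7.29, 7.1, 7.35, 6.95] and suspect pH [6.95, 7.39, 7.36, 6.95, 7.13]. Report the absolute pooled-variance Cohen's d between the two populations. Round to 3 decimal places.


Pooled-variance Cohen's d for soil pH comparison:
Scene mean = 57.9 / 8 = 7.2375
Suspect mean = 35.78 / 5 = 7.156
Scene sample variance s_s^2 = 0.02905
Suspect sample variance s_c^2 = 0.04548
Pooled variance = ((n_s-1)*s_s^2 + (n_c-1)*s_c^2) / (n_s + n_c - 2) = 0.035025
Pooled SD = sqrt(0.035025) = 0.18715
Mean difference = 0.0815
|d| = |0.0815| / 0.18715 = 0.435

0.435


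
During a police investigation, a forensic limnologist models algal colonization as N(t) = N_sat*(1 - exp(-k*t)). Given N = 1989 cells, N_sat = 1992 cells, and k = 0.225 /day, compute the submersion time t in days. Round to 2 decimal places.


PMSI from diatom colonization curve:
N / N_sat = 1989 / 1992 = 0.998494
1 - N/N_sat = 0.001506
ln(1 - N/N_sat) = -6.498298
t = -ln(1 - N/N_sat) / k = -(-6.498298) / 0.225 = 28.88 days

28.88


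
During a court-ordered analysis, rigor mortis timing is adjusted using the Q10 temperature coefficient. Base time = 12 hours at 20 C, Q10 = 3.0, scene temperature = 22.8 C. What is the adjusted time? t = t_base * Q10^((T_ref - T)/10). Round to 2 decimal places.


Rigor mortis time adjustment:
Exponent = (T_ref - T_actual) / 10 = (20 - 22.8) / 10 = -0.28
Q10 factor = 3.0^-0.28 = 0.7352
t_adjusted = 12 * 0.7352 = 8.82 hours

8.82


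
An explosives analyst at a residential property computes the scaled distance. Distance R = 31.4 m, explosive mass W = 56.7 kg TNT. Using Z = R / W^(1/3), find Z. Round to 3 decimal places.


Scaled distance calculation:
W^(1/3) = 56.7^(1/3) = 3.841737
Z = R / W^(1/3) = 31.4 / 3.841737
Z = 8.173 m/kg^(1/3)

8.173


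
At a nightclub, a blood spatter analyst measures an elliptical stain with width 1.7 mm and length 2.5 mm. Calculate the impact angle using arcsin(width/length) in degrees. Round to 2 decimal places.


Blood spatter impact angle calculation:
width / length = 1.7 / 2.5 = 0.68
angle = arcsin(0.68)
angle = 42.84 degrees

42.84


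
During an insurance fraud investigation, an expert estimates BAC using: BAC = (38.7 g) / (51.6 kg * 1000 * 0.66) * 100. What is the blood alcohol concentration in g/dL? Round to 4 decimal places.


Applying the Widmark formula:
BAC = (dose_g / (body_wt * 1000 * r)) * 100
Denominator = 51.6 * 1000 * 0.66 = 34056
BAC = (38.7 / 34056) * 100
BAC = 0.1136 g/dL

0.1136


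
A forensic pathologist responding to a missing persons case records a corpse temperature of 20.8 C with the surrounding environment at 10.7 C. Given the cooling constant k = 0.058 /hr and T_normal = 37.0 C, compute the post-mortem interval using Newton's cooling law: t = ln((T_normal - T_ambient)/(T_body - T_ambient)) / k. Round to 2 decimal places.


Using Newton's law of cooling:
t = ln((T_normal - T_ambient) / (T_body - T_ambient)) / k
T_normal - T_ambient = 26.3
T_body - T_ambient = 10.1
Ratio = 2.60396
ln(ratio) = 0.957033
t = 0.957033 / 0.058 = 16.50 hours

16.50


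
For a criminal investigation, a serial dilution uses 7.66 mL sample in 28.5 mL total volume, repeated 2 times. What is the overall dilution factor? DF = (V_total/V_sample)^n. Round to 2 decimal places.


Dilution factor calculation:
Single dilution = V_total / V_sample = 28.5 / 7.66 ≈ 3.720627
Number of dilutions = 2
Total DF = (28.5 / 7.66)^2 (full precision, rounded at the end) = 13.84

13.84


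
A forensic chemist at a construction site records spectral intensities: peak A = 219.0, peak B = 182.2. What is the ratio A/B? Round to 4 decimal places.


Spectral peak ratio:
Peak A = 219.0 counts
Peak B = 182.2 counts
Ratio = 219.0 / 182.2 = 1.2020

1.2020


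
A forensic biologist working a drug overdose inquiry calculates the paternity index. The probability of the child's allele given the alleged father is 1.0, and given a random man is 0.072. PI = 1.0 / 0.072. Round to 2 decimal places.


Paternity Index calculation:
PI = P(allele|father) / P(allele|random)
PI = 1.0 / 0.072
PI = 13.89

13.89


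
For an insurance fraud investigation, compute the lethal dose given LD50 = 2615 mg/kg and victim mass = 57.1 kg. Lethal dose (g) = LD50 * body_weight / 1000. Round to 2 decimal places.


Lethal dose calculation:
Lethal dose = LD50 * body_weight / 1000
= 2615 * 57.1 / 1000
= 149316.5 / 1000
= 149.32 g

149.32


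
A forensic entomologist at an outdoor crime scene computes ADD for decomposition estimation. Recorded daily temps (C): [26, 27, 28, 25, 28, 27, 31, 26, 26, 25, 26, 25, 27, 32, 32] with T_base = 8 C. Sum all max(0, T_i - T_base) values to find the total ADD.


Computing ADD day by day:
Day 1: max(0, 26 - 8) = 18
Day 2: max(0, 27 - 8) = 19
Day 3: max(0, 28 - 8) = 20
Day 4: max(0, 25 - 8) = 17
Day 5: max(0, 28 - 8) = 20
Day 6: max(0, 27 - 8) = 19
Day 7: max(0, 31 - 8) = 23
Day 8: max(0, 26 - 8) = 18
Day 9: max(0, 26 - 8) = 18
Day 10: max(0, 25 - 8) = 17
Day 11: max(0, 26 - 8) = 18
Day 12: max(0, 25 - 8) = 17
Day 13: max(0, 27 - 8) = 19
Day 14: max(0, 32 - 8) = 24
Day 15: max(0, 32 - 8) = 24
Total ADD = 291

291


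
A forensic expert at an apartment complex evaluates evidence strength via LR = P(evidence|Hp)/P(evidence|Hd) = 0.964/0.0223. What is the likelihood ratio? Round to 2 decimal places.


Likelihood ratio calculation:
LR = P(E|Hp) / P(E|Hd)
LR = 0.964 / 0.0223
LR = 43.23

43.23


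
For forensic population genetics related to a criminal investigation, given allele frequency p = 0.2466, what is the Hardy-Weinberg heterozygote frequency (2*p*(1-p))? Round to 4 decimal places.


Hardy-Weinberg heterozygote frequency:
q = 1 - p = 1 - 0.2466 = 0.7534
2pq = 2 * 0.2466 * 0.7534 = 0.3716

0.3716


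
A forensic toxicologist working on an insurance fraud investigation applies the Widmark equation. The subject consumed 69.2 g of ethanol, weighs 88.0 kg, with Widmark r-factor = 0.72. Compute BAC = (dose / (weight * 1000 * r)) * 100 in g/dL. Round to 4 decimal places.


Applying the Widmark formula:
BAC = (dose_g / (body_wt * 1000 * r)) * 100
Denominator = 88.0 * 1000 * 0.72 = 63360
BAC = (69.2 / 63360) * 100
BAC = 0.1092 g/dL

0.1092


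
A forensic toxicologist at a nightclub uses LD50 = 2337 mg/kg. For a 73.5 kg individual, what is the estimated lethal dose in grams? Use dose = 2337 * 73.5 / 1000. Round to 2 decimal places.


Lethal dose calculation:
Lethal dose = LD50 * body_weight / 1000
= 2337 * 73.5 / 1000
= 171769.5 / 1000
= 171.77 g

171.77


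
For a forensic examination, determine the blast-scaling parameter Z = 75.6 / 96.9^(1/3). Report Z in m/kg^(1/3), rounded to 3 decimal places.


Scaled distance calculation:
W^(1/3) = 96.9^(1/3) = 4.593121
Z = R / W^(1/3) = 75.6 / 4.593121
Z = 16.459 m/kg^(1/3)

16.459


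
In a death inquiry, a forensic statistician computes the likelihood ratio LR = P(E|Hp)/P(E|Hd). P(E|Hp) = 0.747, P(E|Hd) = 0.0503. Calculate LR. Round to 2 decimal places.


Likelihood ratio calculation:
LR = P(E|Hp) / P(E|Hd)
LR = 0.747 / 0.0503
LR = 14.85

14.85


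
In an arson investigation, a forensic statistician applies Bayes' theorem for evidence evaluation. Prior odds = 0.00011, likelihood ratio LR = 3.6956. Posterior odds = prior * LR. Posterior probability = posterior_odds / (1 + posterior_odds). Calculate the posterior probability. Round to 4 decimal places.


Bayesian evidence evaluation:
Posterior odds = prior_odds * LR = 0.00011 * 3.6956 = 0.000406516
Posterior probability = posterior_odds / (1 + posterior_odds)
= 0.000406516 / (1 + 0.000406516)
= 0.000406516 / 1.000406516
= 0.0004

0.0004


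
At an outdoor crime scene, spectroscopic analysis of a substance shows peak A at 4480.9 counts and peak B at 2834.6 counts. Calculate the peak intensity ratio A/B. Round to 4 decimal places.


Spectral peak ratio:
Peak A = 4480.9 counts
Peak B = 2834.6 counts
Ratio = 4480.9 / 2834.6 = 1.5808

1.5808


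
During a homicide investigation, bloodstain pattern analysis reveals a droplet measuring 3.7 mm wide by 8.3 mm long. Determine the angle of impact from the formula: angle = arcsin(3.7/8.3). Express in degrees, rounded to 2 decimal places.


Blood spatter impact angle calculation:
width / length = 3.7 / 8.3 = 0.445783
angle = arcsin(0.445783)
angle = 26.47 degrees

26.47


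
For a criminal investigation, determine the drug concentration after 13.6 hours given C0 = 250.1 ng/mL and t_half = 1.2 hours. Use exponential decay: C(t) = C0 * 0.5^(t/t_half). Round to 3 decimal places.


Drug concentration decay:
Number of half-lives = t / t_half = 13.6 / 1.2 = 11.333333
Decay factor = 0.5^11.333333 = 0.00038755
C(t) = 250.1 * 0.00038755 = 0.097 ng/mL

0.097


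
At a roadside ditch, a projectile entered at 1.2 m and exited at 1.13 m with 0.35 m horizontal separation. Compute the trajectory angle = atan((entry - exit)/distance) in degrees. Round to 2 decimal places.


Bullet trajectory angle:
Height difference = 1.2 - 1.13 = 0.07 m
angle = atan(0.07 / 0.35)
angle = atan(0.2)
angle = 11.31 degrees

11.31


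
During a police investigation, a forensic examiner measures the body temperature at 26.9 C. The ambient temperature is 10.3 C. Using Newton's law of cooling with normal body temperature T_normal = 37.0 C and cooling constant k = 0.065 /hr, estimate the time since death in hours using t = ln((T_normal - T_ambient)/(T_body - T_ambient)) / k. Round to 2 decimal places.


Using Newton's law of cooling:
t = ln((T_normal - T_ambient) / (T_body - T_ambient)) / k
T_normal - T_ambient = 26.7
T_body - T_ambient = 16.6
Ratio = 1.608434
ln(ratio) = 0.475261
t = 0.475261 / 0.065 = 7.31 hours

7.31


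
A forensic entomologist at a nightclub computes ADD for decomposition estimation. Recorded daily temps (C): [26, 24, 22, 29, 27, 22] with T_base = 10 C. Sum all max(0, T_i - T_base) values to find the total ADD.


Computing ADD day by day:
Day 1: max(0, 26 - 10) = 16
Day 2: max(0, 24 - 10) = 14
Day 3: max(0, 22 - 10) = 12
Day 4: max(0, 29 - 10) = 19
Day 5: max(0, 27 - 10) = 17
Day 6: max(0, 22 - 10) = 12
Total ADD = 90

90


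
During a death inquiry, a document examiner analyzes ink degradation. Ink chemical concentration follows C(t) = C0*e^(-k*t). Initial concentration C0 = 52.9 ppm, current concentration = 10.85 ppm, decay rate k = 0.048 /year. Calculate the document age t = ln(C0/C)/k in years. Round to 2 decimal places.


Document age estimation:
C0/C = 52.9 / 10.85 = 4.875576
ln(C0/C) = 1.584238
t = 1.584238 / 0.048 = 33.00 years

33.00


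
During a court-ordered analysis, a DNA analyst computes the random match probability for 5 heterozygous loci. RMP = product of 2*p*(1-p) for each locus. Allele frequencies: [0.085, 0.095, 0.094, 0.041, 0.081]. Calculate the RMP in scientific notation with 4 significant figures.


Computing RMP for 5 loci:
Locus 1: 2 * 0.085 * 0.915 = 0.15555
Locus 2: 2 * 0.095 * 0.905 = 0.17195
Locus 3: 2 * 0.094 * 0.906 = 0.170328
Locus 4: 2 * 0.041 * 0.959 = 0.078638
Locus 5: 2 * 0.081 * 0.919 = 0.148878
RMP = 5.334e-05

5.334e-05


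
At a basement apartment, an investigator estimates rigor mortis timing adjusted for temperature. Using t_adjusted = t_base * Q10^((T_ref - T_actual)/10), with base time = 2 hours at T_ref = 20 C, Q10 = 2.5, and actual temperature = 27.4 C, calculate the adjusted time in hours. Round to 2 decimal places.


Rigor mortis time adjustment:
Exponent = (T_ref - T_actual) / 10 = (20 - 27.4) / 10 = -0.74
Q10 factor = 2.5^-0.74 = 0.5076
t_adjusted = 2 * 0.5076 = 1.02 hours

1.02


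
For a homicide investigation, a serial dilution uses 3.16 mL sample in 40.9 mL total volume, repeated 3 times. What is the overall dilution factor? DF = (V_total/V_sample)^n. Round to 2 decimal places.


Dilution factor calculation:
Single dilution = V_total / V_sample = 40.9 / 3.16 ≈ 12.943038
Number of dilutions = 3
Total DF = (40.9 / 3.16)^3 (full precision, rounded at the end) = 2168.25

2168.25


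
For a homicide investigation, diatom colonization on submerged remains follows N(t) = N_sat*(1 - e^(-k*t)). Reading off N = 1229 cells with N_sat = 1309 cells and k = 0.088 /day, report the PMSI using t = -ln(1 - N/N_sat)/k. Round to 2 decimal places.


PMSI from diatom colonization curve:
N / N_sat = 1229 / 1309 = 0.938885
1 - N/N_sat = 0.061115
ln(1 - N/N_sat) = -2.794998
t = -ln(1 - N/N_sat) / k = -(-2.794998) / 0.088 = 31.76 days

31.76


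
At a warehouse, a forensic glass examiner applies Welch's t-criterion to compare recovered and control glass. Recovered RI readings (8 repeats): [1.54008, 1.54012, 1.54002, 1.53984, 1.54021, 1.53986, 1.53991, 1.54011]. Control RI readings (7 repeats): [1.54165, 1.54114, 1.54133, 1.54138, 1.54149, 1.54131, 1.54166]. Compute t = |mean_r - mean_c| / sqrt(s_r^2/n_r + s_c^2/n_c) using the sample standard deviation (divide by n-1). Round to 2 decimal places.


Welch's t-criterion for glass RI comparison:
Recovered mean = sum / n_r = 12.32015 / 8 = 1.5400187
Control mean = sum / n_c = 10.78996 / 7 = 1.5414229
Recovered sample variance s_r^2 = 1.82696e-08
Control sample variance s_c^2 = 3.59238e-08
Welch SE (unpooled) = sqrt(s_r^2/n_r + s_c^2/n_c) = sqrt(2.28371e-09 + 5.13197e-09) = sqrt(7.41568e-09) = 8.61143e-05
|mean_r - mean_c| = 0.00140411
t = 0.00140411 / 8.61143e-05 = 16.31

16.31


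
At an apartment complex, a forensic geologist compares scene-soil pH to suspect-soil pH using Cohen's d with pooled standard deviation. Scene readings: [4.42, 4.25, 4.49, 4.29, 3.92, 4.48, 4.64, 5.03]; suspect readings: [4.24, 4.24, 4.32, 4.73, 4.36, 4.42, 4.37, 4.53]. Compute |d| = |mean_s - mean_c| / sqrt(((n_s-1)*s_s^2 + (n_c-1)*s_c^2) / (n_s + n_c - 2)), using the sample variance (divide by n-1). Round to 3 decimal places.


Pooled-variance Cohen's d for soil pH comparison:
Scene mean = 35.52 / 8 = 4.44
Suspect mean = 35.21 / 8 = 4.40125
Scene sample variance s_s^2 = 0.103086
Suspect sample variance s_c^2 = 0.026613
Pooled variance = ((n_s-1)*s_s^2 + (n_c-1)*s_c^2) / (n_s + n_c - 2) = 0.064849
Pooled SD = sqrt(0.064849) = 0.254655
Mean difference = 0.03875
|d| = |0.03875| / 0.254655 = 0.152

0.152


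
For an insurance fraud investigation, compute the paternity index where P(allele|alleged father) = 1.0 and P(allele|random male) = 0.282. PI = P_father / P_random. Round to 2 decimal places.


Paternity Index calculation:
PI = P(allele|father) / P(allele|random)
PI = 1.0 / 0.282
PI = 3.55

3.55


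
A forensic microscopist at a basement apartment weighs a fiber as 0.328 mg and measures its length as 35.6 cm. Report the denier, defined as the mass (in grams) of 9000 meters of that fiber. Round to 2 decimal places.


Denier calculation:
Mass in grams = 0.328 mg / 1000 = 0.000328 g
Length in meters = 35.6 cm / 100 = 0.356 m
Linear density = mass / length = 0.000328 / 0.356 = 0.00092135 g/m
Denier = (g/m) * 9000 = 0.00092135 * 9000 = 8.29

8.29


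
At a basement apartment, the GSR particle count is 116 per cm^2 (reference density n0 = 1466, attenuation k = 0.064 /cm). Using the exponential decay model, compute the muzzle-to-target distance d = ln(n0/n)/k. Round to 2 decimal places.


GSR distance calculation:
n0/n = 1466 / 116 = 12.637931
ln(n0/n) = 2.536703
d = 2.536703 / 0.064 = 39.64 cm

39.64


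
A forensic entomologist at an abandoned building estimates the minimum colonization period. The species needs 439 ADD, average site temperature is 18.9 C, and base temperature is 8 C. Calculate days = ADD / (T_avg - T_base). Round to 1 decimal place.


Insect development time:
Effective temperature = avg_temp - T_base = 18.9 - 8 = 10.9 C
Days = ADD / effective_temp = 439 / 10.9 = 40.3 days

40.3


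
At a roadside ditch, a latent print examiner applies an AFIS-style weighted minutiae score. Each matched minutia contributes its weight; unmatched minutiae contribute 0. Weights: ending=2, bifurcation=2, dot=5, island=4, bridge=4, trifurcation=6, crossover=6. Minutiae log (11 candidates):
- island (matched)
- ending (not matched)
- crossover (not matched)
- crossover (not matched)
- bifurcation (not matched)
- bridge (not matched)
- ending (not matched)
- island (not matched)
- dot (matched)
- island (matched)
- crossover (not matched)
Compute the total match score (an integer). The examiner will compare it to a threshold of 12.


Weighted minutiae match score:
  island: matched, +4 (running total 4)
  ending: not matched, +0
  crossover: not matched, +0
  crossover: not matched, +0
  bifurcation: not matched, +0
  bridge: not matched, +0
  ending: not matched, +0
  island: not matched, +0
  dot: matched, +5 (running total 9)
  island: matched, +4 (running total 13)
  crossover: not matched, +0
Total score = 13
Threshold = 12; verdict = identification

13


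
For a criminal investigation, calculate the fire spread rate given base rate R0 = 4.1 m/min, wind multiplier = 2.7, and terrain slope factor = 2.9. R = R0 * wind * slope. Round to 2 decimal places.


Fire spread rate calculation:
R = R0 * wind_factor * slope_factor
= 4.1 * 2.7 * 2.9
= 11.07 * 2.9
= 32.10 m/min

32.10


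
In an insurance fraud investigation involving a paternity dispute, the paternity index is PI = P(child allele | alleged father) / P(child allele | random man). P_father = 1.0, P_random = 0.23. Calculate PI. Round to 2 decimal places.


Paternity Index calculation:
PI = P(allele|father) / P(allele|random)
PI = 1.0 / 0.23
PI = 4.35

4.35


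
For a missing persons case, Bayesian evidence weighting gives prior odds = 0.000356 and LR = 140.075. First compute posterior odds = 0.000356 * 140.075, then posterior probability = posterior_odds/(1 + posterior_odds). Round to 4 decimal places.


Bayesian evidence evaluation:
Posterior odds = prior_odds * LR = 0.000356 * 140.075 = 0.0498667
Posterior probability = posterior_odds / (1 + posterior_odds)
= 0.0498667 / (1 + 0.0498667)
= 0.0498667 / 1.0498667
= 0.0475

0.0475


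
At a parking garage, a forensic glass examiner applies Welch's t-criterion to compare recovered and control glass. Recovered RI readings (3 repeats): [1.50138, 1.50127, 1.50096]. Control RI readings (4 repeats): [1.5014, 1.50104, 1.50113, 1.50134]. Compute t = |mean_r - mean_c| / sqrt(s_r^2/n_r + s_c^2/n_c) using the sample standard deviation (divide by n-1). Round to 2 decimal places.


Welch's t-criterion for glass RI comparison:
Recovered mean = sum / n_r = 4.50361 / 3 = 1.5012033
Control mean = sum / n_c = 6.00491 / 4 = 1.5012275
Recovered sample variance s_r^2 = 4.74333e-08
Control sample variance s_c^2 = 2.9025e-08
Welch SE (unpooled) = sqrt(s_r^2/n_r + s_c^2/n_c) = sqrt(1.58111e-08 + 7.25625e-09) = sqrt(2.30673e-08) = 0.000151879
|mean_r - mean_c| = 2.41667e-05
t = 2.41667e-05 / 0.000151879 = 0.16

0.16


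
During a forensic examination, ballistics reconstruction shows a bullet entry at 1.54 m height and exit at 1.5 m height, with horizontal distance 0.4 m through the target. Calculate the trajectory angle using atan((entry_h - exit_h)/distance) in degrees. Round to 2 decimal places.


Bullet trajectory angle:
Height difference = 1.54 - 1.5 = 0.04 m
angle = atan(0.04 / 0.4)
angle = atan(0.1)
angle = 5.71 degrees

5.71


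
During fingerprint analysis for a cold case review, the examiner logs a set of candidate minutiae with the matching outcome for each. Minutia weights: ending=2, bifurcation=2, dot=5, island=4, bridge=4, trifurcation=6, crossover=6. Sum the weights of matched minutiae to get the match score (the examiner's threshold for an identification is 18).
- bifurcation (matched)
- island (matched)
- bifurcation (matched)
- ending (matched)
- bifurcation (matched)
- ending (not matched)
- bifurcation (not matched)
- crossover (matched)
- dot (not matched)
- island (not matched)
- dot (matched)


Weighted minutiae match score:
  bifurcation: matched, +2 (running total 2)
  island: matched, +4 (running total 6)
  bifurcation: matched, +2 (running total 8)
  ending: matched, +2 (running total 10)
  bifurcation: matched, +2 (running total 12)
  ending: not matched, +0
  bifurcation: not matched, +0
  crossover: matched, +6 (running total 18)
  dot: not matched, +0
  island: not matched, +0
  dot: matched, +5 (running total 23)
Total score = 23
Threshold = 18; verdict = identification

23


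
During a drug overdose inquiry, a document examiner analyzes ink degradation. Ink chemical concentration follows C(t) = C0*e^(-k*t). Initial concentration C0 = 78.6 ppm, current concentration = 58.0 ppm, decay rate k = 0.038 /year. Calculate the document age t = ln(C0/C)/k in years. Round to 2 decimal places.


Document age estimation:
C0/C = 78.6 / 58.0 = 1.355172
ln(C0/C) = 0.303928
t = 0.303928 / 0.038 = 8.00 years

8.00


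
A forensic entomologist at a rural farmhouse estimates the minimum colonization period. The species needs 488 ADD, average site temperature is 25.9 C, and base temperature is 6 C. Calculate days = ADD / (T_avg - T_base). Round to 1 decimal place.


Insect development time:
Effective temperature = avg_temp - T_base = 25.9 - 6 = 19.9 C
Days = ADD / effective_temp = 488 / 19.9 = 24.5 days

24.5


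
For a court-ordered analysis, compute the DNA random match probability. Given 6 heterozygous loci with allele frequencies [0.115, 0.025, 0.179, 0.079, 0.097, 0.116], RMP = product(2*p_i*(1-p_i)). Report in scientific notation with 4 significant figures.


Computing RMP for 6 loci:
Locus 1: 2 * 0.115 * 0.885 = 0.20355
Locus 2: 2 * 0.025 * 0.975 = 0.04875
Locus 3: 2 * 0.179 * 0.821 = 0.293918
Locus 4: 2 * 0.079 * 0.921 = 0.145518
Locus 5: 2 * 0.097 * 0.903 = 0.175182
Locus 6: 2 * 0.116 * 0.884 = 0.205088
RMP = 1.525e-05

1.525e-05


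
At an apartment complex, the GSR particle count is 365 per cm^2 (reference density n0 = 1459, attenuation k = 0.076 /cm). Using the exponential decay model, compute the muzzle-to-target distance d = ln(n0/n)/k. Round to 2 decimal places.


GSR distance calculation:
n0/n = 1459 / 365 = 3.99726
ln(n0/n) = 1.385609
d = 1.385609 / 0.076 = 18.23 cm

18.23


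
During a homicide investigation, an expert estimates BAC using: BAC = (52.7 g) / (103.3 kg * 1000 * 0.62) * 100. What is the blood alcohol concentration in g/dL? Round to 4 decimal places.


Applying the Widmark formula:
BAC = (dose_g / (body_wt * 1000 * r)) * 100
Denominator = 103.3 * 1000 * 0.62 = 64046
BAC = (52.7 / 64046) * 100
BAC = 0.0823 g/dL

0.0823


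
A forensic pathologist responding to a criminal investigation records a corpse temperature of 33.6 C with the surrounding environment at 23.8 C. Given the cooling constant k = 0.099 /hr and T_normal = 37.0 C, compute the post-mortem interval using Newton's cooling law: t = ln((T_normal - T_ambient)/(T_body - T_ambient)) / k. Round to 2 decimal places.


Using Newton's law of cooling:
t = ln((T_normal - T_ambient) / (T_body - T_ambient)) / k
T_normal - T_ambient = 13.2
T_body - T_ambient = 9.8
Ratio = 1.346939
ln(ratio) = 0.297835
t = 0.297835 / 0.099 = 3.01 hours

3.01


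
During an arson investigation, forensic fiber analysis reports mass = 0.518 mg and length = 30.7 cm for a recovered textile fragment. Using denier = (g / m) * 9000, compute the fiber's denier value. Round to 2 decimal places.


Denier calculation:
Mass in grams = 0.518 mg / 1000 = 0.000518 g
Length in meters = 30.7 cm / 100 = 0.307 m
Linear density = mass / length = 0.000518 / 0.307 = 0.0016873 g/m
Denier = (g/m) * 9000 = 0.0016873 * 9000 = 15.19

15.19


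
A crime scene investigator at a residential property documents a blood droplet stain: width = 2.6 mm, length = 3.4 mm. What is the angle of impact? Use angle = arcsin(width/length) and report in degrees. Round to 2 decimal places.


Blood spatter impact angle calculation:
width / length = 2.6 / 3.4 = 0.764706
angle = arcsin(0.764706)
angle = 49.88 degrees

49.88


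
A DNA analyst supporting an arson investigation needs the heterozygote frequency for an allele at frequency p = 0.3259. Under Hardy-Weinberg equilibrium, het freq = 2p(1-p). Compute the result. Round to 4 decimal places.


Hardy-Weinberg heterozygote frequency:
q = 1 - p = 1 - 0.3259 = 0.6741
2pq = 2 * 0.3259 * 0.6741 = 0.4394

0.4394


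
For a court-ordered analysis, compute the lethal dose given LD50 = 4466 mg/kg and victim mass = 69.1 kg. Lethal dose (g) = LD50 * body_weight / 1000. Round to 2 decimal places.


Lethal dose calculation:
Lethal dose = LD50 * body_weight / 1000
= 4466 * 69.1 / 1000
= 308600.6 / 1000
= 308.60 g

308.60


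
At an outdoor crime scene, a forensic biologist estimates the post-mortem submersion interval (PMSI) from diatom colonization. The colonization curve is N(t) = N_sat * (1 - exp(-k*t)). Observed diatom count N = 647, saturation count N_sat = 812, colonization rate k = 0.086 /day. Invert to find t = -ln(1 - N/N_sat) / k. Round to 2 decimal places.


PMSI from diatom colonization curve:
N / N_sat = 647 / 812 = 0.796798
1 - N/N_sat = 0.203202
ln(1 - N/N_sat) = -1.593555
t = -ln(1 - N/N_sat) / k = -(-1.593555) / 0.086 = 18.53 days

18.53


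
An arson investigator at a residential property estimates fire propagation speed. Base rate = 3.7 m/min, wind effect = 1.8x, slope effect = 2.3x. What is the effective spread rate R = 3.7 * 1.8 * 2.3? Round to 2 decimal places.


Fire spread rate calculation:
R = R0 * wind_factor * slope_factor
= 3.7 * 1.8 * 2.3
= 6.66 * 2.3
= 15.32 m/min

15.32


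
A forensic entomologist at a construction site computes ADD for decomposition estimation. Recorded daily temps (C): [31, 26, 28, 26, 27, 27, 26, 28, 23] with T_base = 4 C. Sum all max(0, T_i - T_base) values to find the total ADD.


Computing ADD day by day:
Day 1: max(0, 31 - 4) = 27
Day 2: max(0, 26 - 4) = 22
Day 3: max(0, 28 - 4) = 24
Day 4: max(0, 26 - 4) = 22
Day 5: max(0, 27 - 4) = 23
Day 6: max(0, 27 - 4) = 23
Day 7: max(0, 26 - 4) = 22
Day 8: max(0, 28 - 4) = 24
Day 9: max(0, 23 - 4) = 19
Total ADD = 206

206


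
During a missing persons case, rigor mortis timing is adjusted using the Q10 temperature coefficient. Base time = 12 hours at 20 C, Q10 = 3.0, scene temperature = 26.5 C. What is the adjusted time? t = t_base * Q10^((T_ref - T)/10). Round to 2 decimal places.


Rigor mortis time adjustment:
Exponent = (T_ref - T_actual) / 10 = (20 - 26.5) / 10 = -0.65
Q10 factor = 3.0^-0.65 = 0.48963
t_adjusted = 12 * 0.48963 = 5.88 hours

5.88


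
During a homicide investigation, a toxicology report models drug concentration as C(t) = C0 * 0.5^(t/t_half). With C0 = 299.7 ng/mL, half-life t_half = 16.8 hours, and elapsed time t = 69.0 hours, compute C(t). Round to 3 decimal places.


Drug concentration decay:
Number of half-lives = t / t_half = 69.0 / 16.8 = 4.107143
Decay factor = 0.5^4.107143 = 0.05802655
C(t) = 299.7 * 0.05802655 = 17.391 ng/mL

17.391


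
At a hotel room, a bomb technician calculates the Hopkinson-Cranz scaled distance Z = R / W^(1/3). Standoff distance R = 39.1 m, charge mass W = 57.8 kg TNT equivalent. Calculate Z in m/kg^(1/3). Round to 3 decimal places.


Scaled distance calculation:
W^(1/3) = 57.8^(1/3) = 3.866422
Z = R / W^(1/3) = 39.1 / 3.866422
Z = 10.113 m/kg^(1/3)

10.113


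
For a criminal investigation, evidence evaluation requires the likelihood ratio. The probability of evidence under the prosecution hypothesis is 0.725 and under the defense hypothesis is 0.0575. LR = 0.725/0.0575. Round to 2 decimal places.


Likelihood ratio calculation:
LR = P(E|Hp) / P(E|Hd)
LR = 0.725 / 0.0575
LR = 12.61

12.61


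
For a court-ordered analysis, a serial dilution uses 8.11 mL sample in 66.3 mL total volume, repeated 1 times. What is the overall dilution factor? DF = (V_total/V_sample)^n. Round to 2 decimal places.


Dilution factor calculation:
Single dilution = V_total / V_sample = 66.3 / 8.11 ≈ 8.175092
Number of dilutions = 1
Total DF = (66.3 / 8.11)^1 (full precision, rounded at the end) = 8.18

8.18


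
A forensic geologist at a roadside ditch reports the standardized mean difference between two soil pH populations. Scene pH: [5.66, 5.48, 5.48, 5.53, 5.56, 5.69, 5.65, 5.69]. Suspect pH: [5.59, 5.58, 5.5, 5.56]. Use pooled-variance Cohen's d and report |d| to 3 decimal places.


Pooled-variance Cohen's d for soil pH comparison:
Scene mean = 44.74 / 8 = 5.5925
Suspect mean = 22.23 / 4 = 5.5575
Scene sample variance s_s^2 = 0.008164
Suspect sample variance s_c^2 = 0.001625
Pooled variance = ((n_s-1)*s_s^2 + (n_c-1)*s_c^2) / (n_s + n_c - 2) = 0.006203
Pooled SD = sqrt(0.006203) = 0.078759
Mean difference = 0.035
|d| = |0.035| / 0.078759 = 0.444

0.444
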